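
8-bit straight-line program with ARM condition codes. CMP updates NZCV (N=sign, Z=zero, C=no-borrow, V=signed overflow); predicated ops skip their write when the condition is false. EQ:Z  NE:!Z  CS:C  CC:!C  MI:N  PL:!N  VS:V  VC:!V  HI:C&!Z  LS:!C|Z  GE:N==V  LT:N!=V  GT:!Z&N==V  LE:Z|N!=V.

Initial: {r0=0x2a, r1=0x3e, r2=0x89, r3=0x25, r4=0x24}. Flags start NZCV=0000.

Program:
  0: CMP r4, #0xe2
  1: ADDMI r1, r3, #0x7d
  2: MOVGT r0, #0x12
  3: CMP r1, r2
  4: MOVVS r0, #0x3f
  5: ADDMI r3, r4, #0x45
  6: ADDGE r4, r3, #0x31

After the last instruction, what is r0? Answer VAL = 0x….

[0] flags=0000 → (cmp)
[1] flags=0000 MI?F → skip
[2] flags=0000 GT?T → r0=0x12
[3] flags=1001 → (cmp)
[4] flags=1001 VS?T → r0=0x3f
[5] flags=1001 MI?T → r3=0x69
[6] flags=1001 GE?T → r4=0x9a

VAL = 0x3f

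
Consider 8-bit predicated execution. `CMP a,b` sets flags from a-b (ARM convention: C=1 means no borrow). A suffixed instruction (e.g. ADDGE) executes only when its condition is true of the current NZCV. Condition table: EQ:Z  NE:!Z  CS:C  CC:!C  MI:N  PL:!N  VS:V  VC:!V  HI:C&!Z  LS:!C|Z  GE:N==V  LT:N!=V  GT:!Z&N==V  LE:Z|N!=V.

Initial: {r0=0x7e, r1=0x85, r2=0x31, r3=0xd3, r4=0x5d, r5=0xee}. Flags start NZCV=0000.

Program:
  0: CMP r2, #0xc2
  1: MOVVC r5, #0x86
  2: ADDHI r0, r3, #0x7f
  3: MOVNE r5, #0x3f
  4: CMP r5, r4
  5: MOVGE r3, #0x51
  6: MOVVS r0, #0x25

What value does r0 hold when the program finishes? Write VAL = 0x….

VAL = 0x7e

[0] flags=0000 → (cmp)
[1] flags=0000 VC?T → r5=0x86
[2] flags=0000 HI?F → skip
[3] flags=0000 NE?T → r5=0x3f
[4] flags=1000 → (cmp)
[5] flags=1000 GE?F → skip
[6] flags=1000 VS?F → skip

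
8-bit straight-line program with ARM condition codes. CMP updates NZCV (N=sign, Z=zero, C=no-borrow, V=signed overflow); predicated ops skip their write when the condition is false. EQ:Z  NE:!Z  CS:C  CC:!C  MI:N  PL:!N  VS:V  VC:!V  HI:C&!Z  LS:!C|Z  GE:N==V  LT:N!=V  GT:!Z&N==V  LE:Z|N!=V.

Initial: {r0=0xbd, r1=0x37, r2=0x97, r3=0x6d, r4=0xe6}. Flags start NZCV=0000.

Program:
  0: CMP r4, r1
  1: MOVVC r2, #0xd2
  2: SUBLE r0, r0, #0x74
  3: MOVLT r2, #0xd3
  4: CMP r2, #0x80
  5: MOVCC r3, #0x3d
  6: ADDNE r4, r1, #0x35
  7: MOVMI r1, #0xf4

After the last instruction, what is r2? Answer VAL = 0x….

0: ✓ CMP  NZCV=1010
1: ✓ MOVVC  r2←0xd2
2: ✓ SUBLE  r0←0x49
3: ✓ MOVLT  r2←0xd3
4: ✓ CMP  NZCV=0010
5: · MOVCC
6: ✓ ADDNE  r4←0x6c
7: · MOVMI

VAL = 0xd3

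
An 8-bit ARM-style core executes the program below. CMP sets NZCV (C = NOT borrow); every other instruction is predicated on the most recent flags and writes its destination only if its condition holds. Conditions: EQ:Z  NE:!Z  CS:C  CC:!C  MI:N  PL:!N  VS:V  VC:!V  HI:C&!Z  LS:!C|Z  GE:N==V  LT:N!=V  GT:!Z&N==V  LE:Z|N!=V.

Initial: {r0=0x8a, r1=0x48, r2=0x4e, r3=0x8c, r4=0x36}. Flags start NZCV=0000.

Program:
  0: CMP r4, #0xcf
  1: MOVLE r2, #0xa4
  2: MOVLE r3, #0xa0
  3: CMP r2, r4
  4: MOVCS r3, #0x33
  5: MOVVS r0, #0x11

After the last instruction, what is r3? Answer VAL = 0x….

[0] flags=0000 → (cmp)
[1] flags=0000 LE?F → skip
[2] flags=0000 LE?F → skip
[3] flags=0010 → (cmp)
[4] flags=0010 CS?T → r3=0x33
[5] flags=0010 VS?F → skip

VAL = 0x33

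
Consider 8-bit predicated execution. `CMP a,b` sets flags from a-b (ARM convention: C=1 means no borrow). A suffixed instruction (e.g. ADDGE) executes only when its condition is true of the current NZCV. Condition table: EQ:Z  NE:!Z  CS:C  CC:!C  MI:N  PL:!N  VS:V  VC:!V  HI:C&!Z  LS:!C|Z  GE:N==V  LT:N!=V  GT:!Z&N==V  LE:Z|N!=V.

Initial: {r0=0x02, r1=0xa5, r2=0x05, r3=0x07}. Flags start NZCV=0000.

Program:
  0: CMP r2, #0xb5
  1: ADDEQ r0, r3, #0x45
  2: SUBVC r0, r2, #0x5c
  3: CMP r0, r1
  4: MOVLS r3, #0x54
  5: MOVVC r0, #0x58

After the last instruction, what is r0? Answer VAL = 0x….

[0] flags=0000 → (cmp)
[1] flags=0000 EQ?F → skip
[2] flags=0000 VC?T → r0=0xa9
[3] flags=0010 → (cmp)
[4] flags=0010 LS?F → skip
[5] flags=0010 VC?T → r0=0x58

VAL = 0x58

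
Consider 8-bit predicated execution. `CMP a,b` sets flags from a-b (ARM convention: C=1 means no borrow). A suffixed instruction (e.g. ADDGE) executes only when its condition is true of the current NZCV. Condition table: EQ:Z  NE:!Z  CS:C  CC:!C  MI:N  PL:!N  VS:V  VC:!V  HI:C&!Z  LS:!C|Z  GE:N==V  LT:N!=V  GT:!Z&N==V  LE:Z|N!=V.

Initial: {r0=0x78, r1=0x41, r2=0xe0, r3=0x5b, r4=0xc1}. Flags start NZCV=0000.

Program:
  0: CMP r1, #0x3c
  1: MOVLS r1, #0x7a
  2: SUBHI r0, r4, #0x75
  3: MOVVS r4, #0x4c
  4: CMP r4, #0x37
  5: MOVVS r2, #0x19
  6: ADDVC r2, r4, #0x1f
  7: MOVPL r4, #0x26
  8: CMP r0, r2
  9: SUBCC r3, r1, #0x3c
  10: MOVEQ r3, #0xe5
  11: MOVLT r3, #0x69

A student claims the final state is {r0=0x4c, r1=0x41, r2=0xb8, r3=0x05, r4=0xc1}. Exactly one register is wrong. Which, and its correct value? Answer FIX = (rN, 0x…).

[0] flags=0010 → (cmp)
[1] flags=0010 LS?F → skip
[2] flags=0010 HI?T → r0=0x4c
[3] flags=0010 VS?F → skip
[4] flags=1010 → (cmp)
[5] flags=1010 VS?F → skip
[6] flags=1010 VC?T → r2=0xe0
[7] flags=1010 PL?F → skip
[8] flags=0000 → (cmp)
[9] flags=0000 CC?T → r3=0x05
[10] flags=0000 EQ?F → skip
[11] flags=0000 LT?F → skip

FIX = (r2, 0xe0)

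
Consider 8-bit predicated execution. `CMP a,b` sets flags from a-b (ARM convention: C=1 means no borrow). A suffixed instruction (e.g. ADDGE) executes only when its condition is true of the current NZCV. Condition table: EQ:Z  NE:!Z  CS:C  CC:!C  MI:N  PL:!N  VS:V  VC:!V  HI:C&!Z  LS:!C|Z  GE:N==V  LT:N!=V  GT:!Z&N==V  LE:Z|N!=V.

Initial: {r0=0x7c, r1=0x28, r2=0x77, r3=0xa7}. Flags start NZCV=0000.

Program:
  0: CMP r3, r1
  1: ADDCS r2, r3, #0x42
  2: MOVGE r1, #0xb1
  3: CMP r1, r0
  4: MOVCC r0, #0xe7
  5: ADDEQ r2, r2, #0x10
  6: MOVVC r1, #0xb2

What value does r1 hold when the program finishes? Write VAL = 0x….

VAL = 0xb2

[0] flags=0011 → (cmp)
[1] flags=0011 CS?T → r2=0xe9
[2] flags=0011 GE?F → skip
[3] flags=1000 → (cmp)
[4] flags=1000 CC?T → r0=0xe7
[5] flags=1000 EQ?F → skip
[6] flags=1000 VC?T → r1=0xb2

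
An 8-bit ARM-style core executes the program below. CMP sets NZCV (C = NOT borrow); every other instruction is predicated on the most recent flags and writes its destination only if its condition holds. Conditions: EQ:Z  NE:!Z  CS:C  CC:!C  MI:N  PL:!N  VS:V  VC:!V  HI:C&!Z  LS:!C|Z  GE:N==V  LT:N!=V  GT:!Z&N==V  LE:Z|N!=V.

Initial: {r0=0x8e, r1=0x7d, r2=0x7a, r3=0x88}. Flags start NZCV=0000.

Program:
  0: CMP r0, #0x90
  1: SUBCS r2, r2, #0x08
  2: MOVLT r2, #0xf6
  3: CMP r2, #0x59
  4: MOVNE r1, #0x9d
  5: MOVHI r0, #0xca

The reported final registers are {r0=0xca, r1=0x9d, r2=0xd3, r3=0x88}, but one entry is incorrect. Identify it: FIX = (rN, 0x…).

0: ✓ CMP  NZCV=1000
1: · SUBCS
2: ✓ MOVLT  r2←0xf6
3: ✓ CMP  NZCV=1010
4: ✓ MOVNE  r1←0x9d
5: ✓ MOVHI  r0←0xca

FIX = (r2, 0xf6)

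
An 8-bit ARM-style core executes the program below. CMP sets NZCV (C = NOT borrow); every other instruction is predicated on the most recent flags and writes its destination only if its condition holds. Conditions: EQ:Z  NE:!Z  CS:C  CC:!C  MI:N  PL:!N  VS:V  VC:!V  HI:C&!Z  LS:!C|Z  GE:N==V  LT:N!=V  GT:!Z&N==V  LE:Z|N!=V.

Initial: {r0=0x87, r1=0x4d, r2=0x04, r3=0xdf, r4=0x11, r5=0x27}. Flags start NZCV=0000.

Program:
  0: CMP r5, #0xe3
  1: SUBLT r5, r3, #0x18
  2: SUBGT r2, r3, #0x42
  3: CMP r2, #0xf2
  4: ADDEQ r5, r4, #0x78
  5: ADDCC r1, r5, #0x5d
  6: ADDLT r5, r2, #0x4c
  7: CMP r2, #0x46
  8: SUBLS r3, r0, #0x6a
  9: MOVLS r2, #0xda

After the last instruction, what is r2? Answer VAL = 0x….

0: ✓ CMP  NZCV=0000
1: · SUBLT
2: ✓ SUBGT  r2←0x9d
3: ✓ CMP  NZCV=1000
4: · ADDEQ
5: ✓ ADDCC  r1←0x84
6: ✓ ADDLT  r5←0xe9
7: ✓ CMP  NZCV=0011
8: · SUBLS
9: · MOVLS

VAL = 0x9d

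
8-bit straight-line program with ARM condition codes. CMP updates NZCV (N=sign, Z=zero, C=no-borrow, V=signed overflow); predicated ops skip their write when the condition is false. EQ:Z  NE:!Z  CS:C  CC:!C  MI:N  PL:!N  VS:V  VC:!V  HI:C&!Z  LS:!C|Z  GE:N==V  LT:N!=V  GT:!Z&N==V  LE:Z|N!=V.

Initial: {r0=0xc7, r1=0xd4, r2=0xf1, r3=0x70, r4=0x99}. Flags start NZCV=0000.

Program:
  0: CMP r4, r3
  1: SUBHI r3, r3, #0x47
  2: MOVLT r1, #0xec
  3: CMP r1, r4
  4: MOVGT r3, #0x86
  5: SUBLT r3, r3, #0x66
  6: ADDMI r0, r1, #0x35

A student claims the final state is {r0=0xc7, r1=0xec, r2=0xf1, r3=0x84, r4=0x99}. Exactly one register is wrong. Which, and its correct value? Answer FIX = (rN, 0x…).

0: ✓ CMP  NZCV=0011
1: ✓ SUBHI  r3←0x29
2: ✓ MOVLT  r1←0xec
3: ✓ CMP  NZCV=0010
4: ✓ MOVGT  r3←0x86
5: · SUBLT
6: · ADDMI

FIX = (r3, 0x86)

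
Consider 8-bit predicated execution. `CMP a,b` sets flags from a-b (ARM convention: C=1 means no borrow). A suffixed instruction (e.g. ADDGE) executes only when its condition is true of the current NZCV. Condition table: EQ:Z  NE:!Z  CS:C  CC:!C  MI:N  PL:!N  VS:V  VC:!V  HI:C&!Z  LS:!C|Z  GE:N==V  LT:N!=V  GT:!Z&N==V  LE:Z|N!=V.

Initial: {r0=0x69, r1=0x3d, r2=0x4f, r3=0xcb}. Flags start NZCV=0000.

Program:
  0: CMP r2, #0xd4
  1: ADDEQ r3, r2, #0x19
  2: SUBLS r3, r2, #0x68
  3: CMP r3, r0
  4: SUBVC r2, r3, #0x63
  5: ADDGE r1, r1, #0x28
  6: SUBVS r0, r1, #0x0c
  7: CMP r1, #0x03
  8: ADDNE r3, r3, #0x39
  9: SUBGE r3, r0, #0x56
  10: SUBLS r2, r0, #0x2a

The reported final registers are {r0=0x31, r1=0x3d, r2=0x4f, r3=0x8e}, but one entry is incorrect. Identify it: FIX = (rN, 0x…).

FIX = (r3, 0xdb)

0: ✓ CMP  NZCV=0000
1: · ADDEQ
2: ✓ SUBLS  r3←0xe7
3: ✓ CMP  NZCV=0011
4: · SUBVC
5: · ADDGE
6: ✓ SUBVS  r0←0x31
7: ✓ CMP  NZCV=0010
8: ✓ ADDNE  r3←0x20
9: ✓ SUBGE  r3←0xdb
10: · SUBLS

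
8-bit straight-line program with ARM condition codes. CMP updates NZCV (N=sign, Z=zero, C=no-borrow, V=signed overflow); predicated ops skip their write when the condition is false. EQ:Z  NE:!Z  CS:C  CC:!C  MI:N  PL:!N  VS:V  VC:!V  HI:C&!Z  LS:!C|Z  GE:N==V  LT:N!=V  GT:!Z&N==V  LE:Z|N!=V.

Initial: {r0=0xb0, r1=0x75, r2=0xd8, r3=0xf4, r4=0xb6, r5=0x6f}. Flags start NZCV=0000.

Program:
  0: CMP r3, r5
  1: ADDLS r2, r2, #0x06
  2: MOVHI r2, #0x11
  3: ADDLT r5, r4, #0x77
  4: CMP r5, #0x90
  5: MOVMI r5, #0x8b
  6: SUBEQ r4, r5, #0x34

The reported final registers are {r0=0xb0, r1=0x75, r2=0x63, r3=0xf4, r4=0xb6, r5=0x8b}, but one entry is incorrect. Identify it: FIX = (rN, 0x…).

FIX = (r2, 0x11)

[0] flags=1010 → (cmp)
[1] flags=1010 LS?F → skip
[2] flags=1010 HI?T → r2=0x11
[3] flags=1010 LT?T → r5=0x2d
[4] flags=1001 → (cmp)
[5] flags=1001 MI?T → r5=0x8b
[6] flags=1001 EQ?F → skip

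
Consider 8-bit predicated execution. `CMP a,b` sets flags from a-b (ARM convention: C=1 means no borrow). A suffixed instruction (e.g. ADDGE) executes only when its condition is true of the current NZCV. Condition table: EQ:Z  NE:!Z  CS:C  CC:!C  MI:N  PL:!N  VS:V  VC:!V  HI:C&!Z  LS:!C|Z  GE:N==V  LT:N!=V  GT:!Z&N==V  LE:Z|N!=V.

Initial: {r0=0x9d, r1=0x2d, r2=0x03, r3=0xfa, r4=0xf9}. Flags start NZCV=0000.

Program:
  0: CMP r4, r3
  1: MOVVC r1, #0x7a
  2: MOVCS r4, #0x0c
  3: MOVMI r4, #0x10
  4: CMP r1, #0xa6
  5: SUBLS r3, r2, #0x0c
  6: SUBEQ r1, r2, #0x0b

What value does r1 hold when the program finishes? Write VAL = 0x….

VAL = 0x7a

0: ✓ CMP  NZCV=1000
1: ✓ MOVVC  r1←0x7a
2: · MOVCS
3: ✓ MOVMI  r4←0x10
4: ✓ CMP  NZCV=1001
5: ✓ SUBLS  r3←0xf7
6: · SUBEQ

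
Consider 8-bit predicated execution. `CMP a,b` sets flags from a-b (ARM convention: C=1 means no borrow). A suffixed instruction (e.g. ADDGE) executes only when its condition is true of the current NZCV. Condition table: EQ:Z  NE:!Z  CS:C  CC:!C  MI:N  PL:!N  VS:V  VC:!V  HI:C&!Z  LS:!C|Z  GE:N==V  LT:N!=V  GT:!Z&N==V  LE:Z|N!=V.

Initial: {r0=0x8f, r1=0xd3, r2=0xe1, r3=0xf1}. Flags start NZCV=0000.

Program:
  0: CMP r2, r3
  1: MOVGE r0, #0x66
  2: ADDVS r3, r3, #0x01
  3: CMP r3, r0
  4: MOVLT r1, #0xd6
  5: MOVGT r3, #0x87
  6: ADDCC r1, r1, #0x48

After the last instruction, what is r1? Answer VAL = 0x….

0: ✓ CMP  NZCV=1000
1: · MOVGE
2: · ADDVS
3: ✓ CMP  NZCV=0010
4: · MOVLT
5: ✓ MOVGT  r3←0x87
6: · ADDCC

VAL = 0xd3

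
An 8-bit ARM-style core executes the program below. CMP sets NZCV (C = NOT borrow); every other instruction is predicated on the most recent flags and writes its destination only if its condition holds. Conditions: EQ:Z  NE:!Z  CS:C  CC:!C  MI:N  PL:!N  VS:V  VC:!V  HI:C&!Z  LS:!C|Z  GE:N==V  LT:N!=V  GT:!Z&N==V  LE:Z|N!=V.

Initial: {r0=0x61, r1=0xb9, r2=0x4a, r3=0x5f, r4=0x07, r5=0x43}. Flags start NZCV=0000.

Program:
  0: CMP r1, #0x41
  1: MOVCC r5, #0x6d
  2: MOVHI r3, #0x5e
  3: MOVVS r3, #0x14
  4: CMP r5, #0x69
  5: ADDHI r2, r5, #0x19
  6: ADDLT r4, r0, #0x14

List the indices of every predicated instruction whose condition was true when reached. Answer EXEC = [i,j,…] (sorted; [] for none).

EXEC = [2,3,6]

0: ✓ CMP  NZCV=0011
1: · MOVCC
2: ✓ MOVHI  r3←0x5e
3: ✓ MOVVS  r3←0x14
4: ✓ CMP  NZCV=1000
5: · ADDHI
6: ✓ ADDLT  r4←0x75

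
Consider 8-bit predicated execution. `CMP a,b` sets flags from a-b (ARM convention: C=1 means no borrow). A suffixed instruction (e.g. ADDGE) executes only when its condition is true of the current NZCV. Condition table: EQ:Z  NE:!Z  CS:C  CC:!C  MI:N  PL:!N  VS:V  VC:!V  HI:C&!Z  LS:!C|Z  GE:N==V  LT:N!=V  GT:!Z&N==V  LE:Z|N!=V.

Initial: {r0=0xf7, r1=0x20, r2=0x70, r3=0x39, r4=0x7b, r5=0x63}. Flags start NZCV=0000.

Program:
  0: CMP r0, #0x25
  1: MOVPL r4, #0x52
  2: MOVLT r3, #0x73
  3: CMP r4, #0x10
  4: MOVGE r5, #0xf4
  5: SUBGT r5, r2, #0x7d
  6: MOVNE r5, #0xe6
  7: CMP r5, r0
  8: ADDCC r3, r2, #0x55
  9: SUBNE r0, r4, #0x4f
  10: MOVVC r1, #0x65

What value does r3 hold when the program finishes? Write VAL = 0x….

0: ✓ CMP  NZCV=1010
1: · MOVPL
2: ✓ MOVLT  r3←0x73
3: ✓ CMP  NZCV=0010
4: ✓ MOVGE  r5←0xf4
5: ✓ SUBGT  r5←0xf3
6: ✓ MOVNE  r5←0xe6
7: ✓ CMP  NZCV=1000
8: ✓ ADDCC  r3←0xc5
9: ✓ SUBNE  r0←0x2c
10: ✓ MOVVC  r1←0x65

VAL = 0xc5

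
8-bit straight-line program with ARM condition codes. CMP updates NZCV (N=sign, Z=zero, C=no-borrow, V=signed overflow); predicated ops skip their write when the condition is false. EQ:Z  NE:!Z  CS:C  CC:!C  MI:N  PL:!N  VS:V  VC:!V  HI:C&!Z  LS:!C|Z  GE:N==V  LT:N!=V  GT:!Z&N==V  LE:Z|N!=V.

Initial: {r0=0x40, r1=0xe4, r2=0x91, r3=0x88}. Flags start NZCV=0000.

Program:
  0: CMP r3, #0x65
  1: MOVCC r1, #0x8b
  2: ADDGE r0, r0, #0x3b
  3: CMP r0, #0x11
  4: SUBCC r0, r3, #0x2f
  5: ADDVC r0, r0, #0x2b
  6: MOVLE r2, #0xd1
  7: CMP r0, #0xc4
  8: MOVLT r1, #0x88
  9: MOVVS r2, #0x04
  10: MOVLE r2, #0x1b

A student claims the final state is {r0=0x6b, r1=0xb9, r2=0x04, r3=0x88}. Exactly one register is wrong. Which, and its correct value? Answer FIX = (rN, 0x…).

0: ✓ CMP  NZCV=0011
1: · MOVCC
2: · ADDGE
3: ✓ CMP  NZCV=0010
4: · SUBCC
5: ✓ ADDVC  r0←0x6b
6: · MOVLE
7: ✓ CMP  NZCV=1001
8: · MOVLT
9: ✓ MOVVS  r2←0x04
10: · MOVLE

FIX = (r1, 0xe4)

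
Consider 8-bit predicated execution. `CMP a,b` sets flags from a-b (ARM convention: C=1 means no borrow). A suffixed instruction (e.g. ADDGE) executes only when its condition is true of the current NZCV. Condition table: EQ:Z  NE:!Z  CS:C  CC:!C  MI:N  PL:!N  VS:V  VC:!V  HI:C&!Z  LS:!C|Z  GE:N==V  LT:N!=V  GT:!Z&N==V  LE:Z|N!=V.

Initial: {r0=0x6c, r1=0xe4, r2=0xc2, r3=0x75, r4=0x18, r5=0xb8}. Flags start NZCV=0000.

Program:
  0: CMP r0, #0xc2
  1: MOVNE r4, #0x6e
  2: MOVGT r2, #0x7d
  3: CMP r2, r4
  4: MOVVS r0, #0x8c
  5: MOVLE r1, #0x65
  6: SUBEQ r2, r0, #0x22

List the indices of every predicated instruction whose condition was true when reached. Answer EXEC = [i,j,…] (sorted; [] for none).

EXEC = [1,2]

0: ✓ CMP  NZCV=1001
1: ✓ MOVNE  r4←0x6e
2: ✓ MOVGT  r2←0x7d
3: ✓ CMP  NZCV=0010
4: · MOVVS
5: · MOVLE
6: · SUBEQ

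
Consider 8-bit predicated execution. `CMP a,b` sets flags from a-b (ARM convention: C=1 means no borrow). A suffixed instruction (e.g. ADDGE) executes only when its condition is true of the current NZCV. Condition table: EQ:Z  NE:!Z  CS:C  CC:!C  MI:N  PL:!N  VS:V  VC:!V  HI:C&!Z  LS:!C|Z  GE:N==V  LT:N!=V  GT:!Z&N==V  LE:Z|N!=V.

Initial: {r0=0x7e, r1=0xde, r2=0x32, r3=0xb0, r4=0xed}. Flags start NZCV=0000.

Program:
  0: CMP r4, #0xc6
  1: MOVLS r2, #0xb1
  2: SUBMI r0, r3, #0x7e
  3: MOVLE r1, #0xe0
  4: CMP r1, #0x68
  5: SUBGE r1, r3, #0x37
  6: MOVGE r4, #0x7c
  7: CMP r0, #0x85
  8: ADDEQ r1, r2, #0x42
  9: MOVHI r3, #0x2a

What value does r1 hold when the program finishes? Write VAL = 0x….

[0] flags=0010 → (cmp)
[1] flags=0010 LS?F → skip
[2] flags=0010 MI?F → skip
[3] flags=0010 LE?F → skip
[4] flags=0011 → (cmp)
[5] flags=0011 GE?F → skip
[6] flags=0011 GE?F → skip
[7] flags=1001 → (cmp)
[8] flags=1001 EQ?F → skip
[9] flags=1001 HI?F → skip

VAL = 0xde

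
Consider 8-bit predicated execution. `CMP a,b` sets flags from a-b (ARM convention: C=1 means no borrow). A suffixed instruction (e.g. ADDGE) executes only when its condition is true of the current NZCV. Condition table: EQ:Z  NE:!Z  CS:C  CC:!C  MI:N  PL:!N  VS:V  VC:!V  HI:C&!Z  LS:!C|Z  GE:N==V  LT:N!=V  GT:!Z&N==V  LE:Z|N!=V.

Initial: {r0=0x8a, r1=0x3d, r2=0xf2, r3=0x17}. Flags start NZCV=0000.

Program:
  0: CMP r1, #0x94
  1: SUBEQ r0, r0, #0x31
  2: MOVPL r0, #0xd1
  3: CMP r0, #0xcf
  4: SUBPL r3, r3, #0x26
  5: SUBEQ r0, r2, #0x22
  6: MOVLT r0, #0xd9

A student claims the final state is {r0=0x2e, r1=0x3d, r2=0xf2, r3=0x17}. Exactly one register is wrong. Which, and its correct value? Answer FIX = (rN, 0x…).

0: ✓ CMP  NZCV=1001
1: · SUBEQ
2: · MOVPL
3: ✓ CMP  NZCV=1000
4: · SUBPL
5: · SUBEQ
6: ✓ MOVLT  r0←0xd9

FIX = (r0, 0xd9)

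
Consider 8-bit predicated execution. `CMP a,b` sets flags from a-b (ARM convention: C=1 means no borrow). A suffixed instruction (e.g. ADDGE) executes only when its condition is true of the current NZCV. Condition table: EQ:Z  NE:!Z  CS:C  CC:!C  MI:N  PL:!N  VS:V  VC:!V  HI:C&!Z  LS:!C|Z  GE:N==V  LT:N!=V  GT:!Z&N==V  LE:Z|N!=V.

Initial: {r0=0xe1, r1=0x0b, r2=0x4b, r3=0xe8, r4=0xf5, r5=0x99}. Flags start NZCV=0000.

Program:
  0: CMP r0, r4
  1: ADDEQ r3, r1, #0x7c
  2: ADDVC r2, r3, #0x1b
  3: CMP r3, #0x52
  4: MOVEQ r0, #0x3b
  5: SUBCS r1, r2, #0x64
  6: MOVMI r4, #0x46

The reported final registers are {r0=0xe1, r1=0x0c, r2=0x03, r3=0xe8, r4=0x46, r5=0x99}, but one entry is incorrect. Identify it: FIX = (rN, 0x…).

FIX = (r1, 0x9f)

[0] flags=1000 → (cmp)
[1] flags=1000 EQ?F → skip
[2] flags=1000 VC?T → r2=0x03
[3] flags=1010 → (cmp)
[4] flags=1010 EQ?F → skip
[5] flags=1010 CS?T → r1=0x9f
[6] flags=1010 MI?T → r4=0x46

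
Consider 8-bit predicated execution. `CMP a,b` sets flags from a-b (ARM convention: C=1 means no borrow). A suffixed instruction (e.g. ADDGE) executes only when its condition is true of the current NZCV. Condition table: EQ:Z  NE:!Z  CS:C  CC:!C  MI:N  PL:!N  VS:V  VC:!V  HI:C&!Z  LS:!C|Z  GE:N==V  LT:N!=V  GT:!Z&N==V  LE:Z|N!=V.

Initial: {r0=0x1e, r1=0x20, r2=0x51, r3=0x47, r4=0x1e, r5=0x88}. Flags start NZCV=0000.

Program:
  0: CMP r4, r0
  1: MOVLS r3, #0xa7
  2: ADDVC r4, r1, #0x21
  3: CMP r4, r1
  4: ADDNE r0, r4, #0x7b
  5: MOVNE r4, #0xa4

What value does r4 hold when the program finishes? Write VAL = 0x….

[0] flags=0110 → (cmp)
[1] flags=0110 LS?T → r3=0xa7
[2] flags=0110 VC?T → r4=0x41
[3] flags=0010 → (cmp)
[4] flags=0010 NE?T → r0=0xbc
[5] flags=0010 NE?T → r4=0xa4

VAL = 0xa4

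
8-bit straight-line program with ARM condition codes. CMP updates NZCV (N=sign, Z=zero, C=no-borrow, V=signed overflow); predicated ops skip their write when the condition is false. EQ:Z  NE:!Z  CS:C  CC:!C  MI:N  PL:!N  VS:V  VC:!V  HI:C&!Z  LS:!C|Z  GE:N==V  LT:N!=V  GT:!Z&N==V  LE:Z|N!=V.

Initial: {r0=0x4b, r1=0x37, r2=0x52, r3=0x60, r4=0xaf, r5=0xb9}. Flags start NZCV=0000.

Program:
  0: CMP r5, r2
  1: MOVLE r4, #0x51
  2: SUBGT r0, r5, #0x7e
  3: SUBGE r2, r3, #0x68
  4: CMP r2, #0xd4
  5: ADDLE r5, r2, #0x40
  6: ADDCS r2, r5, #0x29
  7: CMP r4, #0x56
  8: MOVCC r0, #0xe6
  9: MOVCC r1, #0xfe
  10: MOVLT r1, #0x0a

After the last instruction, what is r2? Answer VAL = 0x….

[0] flags=0011 → (cmp)
[1] flags=0011 LE?T → r4=0x51
[2] flags=0011 GT?F → skip
[3] flags=0011 GE?F → skip
[4] flags=0000 → (cmp)
[5] flags=0000 LE?F → skip
[6] flags=0000 CS?F → skip
[7] flags=1000 → (cmp)
[8] flags=1000 CC?T → r0=0xe6
[9] flags=1000 CC?T → r1=0xfe
[10] flags=1000 LT?T → r1=0x0a

VAL = 0x52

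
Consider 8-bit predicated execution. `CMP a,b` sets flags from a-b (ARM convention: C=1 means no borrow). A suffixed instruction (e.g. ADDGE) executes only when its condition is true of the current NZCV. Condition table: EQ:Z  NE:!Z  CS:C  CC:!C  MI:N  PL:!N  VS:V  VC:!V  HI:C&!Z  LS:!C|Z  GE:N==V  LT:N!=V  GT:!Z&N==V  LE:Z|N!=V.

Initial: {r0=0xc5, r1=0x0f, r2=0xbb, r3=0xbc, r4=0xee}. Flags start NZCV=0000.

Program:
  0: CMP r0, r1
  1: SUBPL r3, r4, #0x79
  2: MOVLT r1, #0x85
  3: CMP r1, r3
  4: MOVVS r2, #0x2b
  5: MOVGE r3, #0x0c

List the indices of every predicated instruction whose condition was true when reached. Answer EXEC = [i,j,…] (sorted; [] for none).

EXEC = [2]

0: ✓ CMP  NZCV=1010
1: · SUBPL
2: ✓ MOVLT  r1←0x85
3: ✓ CMP  NZCV=1000
4: · MOVVS
5: · MOVGE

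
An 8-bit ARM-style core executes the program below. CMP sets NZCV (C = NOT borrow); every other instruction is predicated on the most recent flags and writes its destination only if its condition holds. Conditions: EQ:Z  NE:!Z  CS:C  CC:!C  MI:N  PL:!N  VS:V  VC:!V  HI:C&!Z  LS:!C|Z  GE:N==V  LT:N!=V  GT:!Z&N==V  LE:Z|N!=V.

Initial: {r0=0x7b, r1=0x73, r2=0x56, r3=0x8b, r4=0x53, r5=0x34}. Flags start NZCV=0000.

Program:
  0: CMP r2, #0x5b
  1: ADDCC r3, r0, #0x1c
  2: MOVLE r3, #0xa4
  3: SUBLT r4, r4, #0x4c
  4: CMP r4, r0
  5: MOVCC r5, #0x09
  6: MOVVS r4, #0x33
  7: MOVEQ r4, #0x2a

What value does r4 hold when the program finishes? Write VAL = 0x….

0: ✓ CMP  NZCV=1000
1: ✓ ADDCC  r3←0x97
2: ✓ MOVLE  r3←0xa4
3: ✓ SUBLT  r4←0x07
4: ✓ CMP  NZCV=1000
5: ✓ MOVCC  r5←0x09
6: · MOVVS
7: · MOVEQ

VAL = 0x07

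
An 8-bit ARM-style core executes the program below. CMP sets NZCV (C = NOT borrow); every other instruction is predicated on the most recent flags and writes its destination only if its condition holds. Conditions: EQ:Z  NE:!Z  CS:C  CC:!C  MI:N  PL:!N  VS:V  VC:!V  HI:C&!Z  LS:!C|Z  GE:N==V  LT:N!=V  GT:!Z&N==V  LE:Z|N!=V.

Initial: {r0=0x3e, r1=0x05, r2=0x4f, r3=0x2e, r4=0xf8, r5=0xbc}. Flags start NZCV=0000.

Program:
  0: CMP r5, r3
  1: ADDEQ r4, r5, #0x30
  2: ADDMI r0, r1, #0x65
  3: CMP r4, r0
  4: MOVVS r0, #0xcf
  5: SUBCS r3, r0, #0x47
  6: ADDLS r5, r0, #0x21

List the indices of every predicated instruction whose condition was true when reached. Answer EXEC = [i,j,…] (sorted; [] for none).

EXEC = [2,5]

0: ✓ CMP  NZCV=1010
1: · ADDEQ
2: ✓ ADDMI  r0←0x6a
3: ✓ CMP  NZCV=1010
4: · MOVVS
5: ✓ SUBCS  r3←0x23
6: · ADDLS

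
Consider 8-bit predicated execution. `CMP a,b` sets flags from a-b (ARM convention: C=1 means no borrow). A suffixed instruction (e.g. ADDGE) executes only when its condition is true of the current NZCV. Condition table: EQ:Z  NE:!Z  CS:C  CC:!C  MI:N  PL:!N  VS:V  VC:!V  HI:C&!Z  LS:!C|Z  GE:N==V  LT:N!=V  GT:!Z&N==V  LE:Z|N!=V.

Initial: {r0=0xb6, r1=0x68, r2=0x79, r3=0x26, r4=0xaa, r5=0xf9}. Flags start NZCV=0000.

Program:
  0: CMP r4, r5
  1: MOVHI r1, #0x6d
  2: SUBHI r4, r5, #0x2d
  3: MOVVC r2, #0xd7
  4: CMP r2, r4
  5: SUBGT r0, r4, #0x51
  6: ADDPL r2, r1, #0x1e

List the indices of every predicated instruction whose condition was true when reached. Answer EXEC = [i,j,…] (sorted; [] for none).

EXEC = [3,5,6]

0: ✓ CMP  NZCV=1000
1: · MOVHI
2: · SUBHI
3: ✓ MOVVC  r2←0xd7
4: ✓ CMP  NZCV=0010
5: ✓ SUBGT  r0←0x59
6: ✓ ADDPL  r2←0x86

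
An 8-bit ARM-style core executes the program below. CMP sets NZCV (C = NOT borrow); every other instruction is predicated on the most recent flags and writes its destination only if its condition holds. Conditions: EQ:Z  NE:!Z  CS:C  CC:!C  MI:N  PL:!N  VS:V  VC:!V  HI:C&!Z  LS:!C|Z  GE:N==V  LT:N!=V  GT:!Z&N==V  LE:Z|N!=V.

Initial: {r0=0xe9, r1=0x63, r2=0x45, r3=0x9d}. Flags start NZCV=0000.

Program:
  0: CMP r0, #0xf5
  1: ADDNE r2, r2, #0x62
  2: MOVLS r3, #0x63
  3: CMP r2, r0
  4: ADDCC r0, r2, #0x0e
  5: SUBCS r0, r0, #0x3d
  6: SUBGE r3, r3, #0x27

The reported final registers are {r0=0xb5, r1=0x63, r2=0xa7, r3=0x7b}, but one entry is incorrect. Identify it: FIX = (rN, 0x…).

0: ✓ CMP  NZCV=1000
1: ✓ ADDNE  r2←0xa7
2: ✓ MOVLS  r3←0x63
3: ✓ CMP  NZCV=1000
4: ✓ ADDCC  r0←0xb5
5: · SUBCS
6: · SUBGE

FIX = (r3, 0x63)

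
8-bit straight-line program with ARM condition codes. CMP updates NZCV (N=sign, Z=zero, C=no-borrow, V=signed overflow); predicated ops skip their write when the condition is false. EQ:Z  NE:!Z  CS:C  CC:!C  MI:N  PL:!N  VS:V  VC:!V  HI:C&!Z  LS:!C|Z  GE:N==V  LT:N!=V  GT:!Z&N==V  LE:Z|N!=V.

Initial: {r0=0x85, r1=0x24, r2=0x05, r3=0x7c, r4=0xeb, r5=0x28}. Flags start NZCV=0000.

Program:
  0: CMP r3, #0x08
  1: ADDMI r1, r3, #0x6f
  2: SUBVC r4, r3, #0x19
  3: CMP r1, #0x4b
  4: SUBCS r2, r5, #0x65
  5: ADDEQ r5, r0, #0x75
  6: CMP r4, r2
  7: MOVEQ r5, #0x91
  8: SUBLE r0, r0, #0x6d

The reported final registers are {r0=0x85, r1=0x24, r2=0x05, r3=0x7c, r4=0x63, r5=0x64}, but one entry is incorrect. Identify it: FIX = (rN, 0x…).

FIX = (r5, 0x28)

0: ✓ CMP  NZCV=0010
1: · ADDMI
2: ✓ SUBVC  r4←0x63
3: ✓ CMP  NZCV=1000
4: · SUBCS
5: · ADDEQ
6: ✓ CMP  NZCV=0010
7: · MOVEQ
8: · SUBLE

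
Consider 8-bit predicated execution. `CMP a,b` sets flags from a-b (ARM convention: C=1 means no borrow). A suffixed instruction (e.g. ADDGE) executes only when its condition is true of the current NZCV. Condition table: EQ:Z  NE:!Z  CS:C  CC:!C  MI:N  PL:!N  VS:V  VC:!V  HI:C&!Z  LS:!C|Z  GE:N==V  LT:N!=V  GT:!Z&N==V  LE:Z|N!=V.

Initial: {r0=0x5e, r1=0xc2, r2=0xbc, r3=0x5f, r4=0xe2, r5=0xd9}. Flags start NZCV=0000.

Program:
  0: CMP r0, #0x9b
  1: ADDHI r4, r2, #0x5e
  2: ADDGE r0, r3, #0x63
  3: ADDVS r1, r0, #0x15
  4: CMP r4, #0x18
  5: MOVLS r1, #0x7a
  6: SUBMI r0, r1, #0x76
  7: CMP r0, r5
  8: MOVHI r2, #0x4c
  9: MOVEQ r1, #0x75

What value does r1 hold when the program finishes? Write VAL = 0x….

VAL = 0xd7

0: ✓ CMP  NZCV=1001
1: · ADDHI
2: ✓ ADDGE  r0←0xc2
3: ✓ ADDVS  r1←0xd7
4: ✓ CMP  NZCV=1010
5: · MOVLS
6: ✓ SUBMI  r0←0x61
7: ✓ CMP  NZCV=1001
8: · MOVHI
9: · MOVEQ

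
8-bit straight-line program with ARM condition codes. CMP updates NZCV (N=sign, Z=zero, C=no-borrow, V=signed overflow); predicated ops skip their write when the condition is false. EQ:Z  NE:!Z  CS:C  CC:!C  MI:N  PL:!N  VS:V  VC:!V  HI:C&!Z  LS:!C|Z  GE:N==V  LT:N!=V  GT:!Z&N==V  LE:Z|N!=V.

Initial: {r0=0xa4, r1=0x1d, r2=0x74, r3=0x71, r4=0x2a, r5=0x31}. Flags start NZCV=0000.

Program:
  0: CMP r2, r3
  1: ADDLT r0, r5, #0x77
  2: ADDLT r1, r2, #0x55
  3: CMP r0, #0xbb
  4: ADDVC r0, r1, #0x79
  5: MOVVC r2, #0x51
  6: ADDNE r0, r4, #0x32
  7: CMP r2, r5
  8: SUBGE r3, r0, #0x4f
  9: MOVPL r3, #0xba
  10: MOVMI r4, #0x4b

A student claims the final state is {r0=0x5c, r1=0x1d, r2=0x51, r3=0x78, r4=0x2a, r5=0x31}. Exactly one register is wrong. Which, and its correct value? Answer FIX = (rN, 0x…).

[0] flags=0010 → (cmp)
[1] flags=0010 LT?F → skip
[2] flags=0010 LT?F → skip
[3] flags=1000 → (cmp)
[4] flags=1000 VC?T → r0=0x96
[5] flags=1000 VC?T → r2=0x51
[6] flags=1000 NE?T → r0=0x5c
[7] flags=0010 → (cmp)
[8] flags=0010 GE?T → r3=0x0d
[9] flags=0010 PL?T → r3=0xba
[10] flags=0010 MI?F → skip

FIX = (r3, 0xba)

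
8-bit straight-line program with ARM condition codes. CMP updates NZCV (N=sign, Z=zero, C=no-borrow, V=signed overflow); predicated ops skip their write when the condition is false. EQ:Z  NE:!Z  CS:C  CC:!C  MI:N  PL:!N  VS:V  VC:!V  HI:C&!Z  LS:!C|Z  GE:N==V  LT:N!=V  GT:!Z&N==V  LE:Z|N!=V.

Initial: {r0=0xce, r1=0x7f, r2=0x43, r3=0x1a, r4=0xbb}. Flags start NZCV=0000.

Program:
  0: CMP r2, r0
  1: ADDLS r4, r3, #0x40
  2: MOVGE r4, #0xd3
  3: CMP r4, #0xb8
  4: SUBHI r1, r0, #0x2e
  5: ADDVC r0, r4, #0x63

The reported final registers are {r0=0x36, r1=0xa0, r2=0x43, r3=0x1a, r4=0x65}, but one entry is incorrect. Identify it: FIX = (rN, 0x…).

[0] flags=0000 → (cmp)
[1] flags=0000 LS?T → r4=0x5a
[2] flags=0000 GE?T → r4=0xd3
[3] flags=0010 → (cmp)
[4] flags=0010 HI?T → r1=0xa0
[5] flags=0010 VC?T → r0=0x36

FIX = (r4, 0xd3)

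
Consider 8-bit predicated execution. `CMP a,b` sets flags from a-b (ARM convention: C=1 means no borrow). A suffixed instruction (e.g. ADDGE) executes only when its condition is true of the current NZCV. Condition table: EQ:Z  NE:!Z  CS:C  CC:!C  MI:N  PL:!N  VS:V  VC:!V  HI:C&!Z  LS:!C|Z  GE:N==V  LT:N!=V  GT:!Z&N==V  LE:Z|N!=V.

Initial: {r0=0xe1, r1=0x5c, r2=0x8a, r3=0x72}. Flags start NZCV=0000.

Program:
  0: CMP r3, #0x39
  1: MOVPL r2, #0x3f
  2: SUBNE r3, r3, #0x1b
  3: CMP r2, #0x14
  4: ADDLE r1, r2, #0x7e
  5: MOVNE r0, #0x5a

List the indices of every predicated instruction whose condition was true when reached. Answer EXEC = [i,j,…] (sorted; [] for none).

[0] flags=0010 → (cmp)
[1] flags=0010 PL?T → r2=0x3f
[2] flags=0010 NE?T → r3=0x57
[3] flags=0010 → (cmp)
[4] flags=0010 LE?F → skip
[5] flags=0010 NE?T → r0=0x5a

EXEC = [1,2,5]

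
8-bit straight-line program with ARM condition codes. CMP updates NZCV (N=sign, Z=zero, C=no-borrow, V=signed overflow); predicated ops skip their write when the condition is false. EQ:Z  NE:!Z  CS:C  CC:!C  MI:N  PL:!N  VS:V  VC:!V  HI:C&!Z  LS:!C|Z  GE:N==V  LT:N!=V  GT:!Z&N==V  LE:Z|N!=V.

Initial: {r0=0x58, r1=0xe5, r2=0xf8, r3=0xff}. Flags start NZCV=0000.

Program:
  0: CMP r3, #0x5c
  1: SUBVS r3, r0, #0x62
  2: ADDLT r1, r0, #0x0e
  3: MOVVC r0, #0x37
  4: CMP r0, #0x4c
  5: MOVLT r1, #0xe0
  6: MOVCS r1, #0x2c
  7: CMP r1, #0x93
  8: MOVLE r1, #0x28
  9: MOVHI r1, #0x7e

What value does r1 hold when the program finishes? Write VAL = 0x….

0: ✓ CMP  NZCV=1010
1: · SUBVS
2: ✓ ADDLT  r1←0x66
3: ✓ MOVVC  r0←0x37
4: ✓ CMP  NZCV=1000
5: ✓ MOVLT  r1←0xe0
6: · MOVCS
7: ✓ CMP  NZCV=0010
8: · MOVLE
9: ✓ MOVHI  r1←0x7e

VAL = 0x7e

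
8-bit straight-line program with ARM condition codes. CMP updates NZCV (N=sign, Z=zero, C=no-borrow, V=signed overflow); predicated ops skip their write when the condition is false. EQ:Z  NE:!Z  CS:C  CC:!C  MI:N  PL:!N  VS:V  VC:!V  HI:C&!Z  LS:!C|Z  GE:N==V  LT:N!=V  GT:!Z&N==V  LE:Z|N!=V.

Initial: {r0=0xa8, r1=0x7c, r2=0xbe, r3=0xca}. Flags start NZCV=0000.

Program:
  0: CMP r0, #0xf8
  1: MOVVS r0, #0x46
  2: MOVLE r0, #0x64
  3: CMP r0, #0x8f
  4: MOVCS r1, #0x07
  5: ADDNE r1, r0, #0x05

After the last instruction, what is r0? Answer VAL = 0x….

0: ✓ CMP  NZCV=1000
1: · MOVVS
2: ✓ MOVLE  r0←0x64
3: ✓ CMP  NZCV=1001
4: · MOVCS
5: ✓ ADDNE  r1←0x69

VAL = 0x64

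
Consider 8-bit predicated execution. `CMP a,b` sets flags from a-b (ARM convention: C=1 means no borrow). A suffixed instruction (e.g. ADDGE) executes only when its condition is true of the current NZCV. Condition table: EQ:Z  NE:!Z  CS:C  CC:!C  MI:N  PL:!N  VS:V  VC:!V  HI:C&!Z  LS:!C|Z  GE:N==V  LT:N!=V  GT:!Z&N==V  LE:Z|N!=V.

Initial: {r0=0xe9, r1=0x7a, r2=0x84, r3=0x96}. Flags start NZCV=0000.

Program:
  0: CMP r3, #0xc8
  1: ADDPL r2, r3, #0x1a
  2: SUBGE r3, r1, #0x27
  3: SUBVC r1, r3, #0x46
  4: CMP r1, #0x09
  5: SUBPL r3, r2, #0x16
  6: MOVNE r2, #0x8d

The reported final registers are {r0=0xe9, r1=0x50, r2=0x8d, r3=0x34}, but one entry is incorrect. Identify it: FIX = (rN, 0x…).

FIX = (r3, 0x6e)

0: ✓ CMP  NZCV=1000
1: · ADDPL
2: · SUBGE
3: ✓ SUBVC  r1←0x50
4: ✓ CMP  NZCV=0010
5: ✓ SUBPL  r3←0x6e
6: ✓ MOVNE  r2←0x8d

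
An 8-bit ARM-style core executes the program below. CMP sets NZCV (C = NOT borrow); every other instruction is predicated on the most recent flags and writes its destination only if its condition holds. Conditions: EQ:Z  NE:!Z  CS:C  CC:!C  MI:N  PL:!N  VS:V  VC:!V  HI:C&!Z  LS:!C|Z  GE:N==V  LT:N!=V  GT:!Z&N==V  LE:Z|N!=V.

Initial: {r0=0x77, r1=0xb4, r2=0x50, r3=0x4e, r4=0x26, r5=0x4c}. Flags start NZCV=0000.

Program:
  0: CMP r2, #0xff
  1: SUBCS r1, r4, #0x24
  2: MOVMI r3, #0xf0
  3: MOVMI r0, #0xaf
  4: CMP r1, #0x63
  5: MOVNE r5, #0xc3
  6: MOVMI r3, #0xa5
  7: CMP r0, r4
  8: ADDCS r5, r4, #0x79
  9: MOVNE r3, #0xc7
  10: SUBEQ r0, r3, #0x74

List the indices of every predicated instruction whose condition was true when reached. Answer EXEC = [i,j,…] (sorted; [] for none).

[0] flags=0000 → (cmp)
[1] flags=0000 CS?F → skip
[2] flags=0000 MI?F → skip
[3] flags=0000 MI?F → skip
[4] flags=0011 → (cmp)
[5] flags=0011 NE?T → r5=0xc3
[6] flags=0011 MI?F → skip
[7] flags=0010 → (cmp)
[8] flags=0010 CS?T → r5=0x9f
[9] flags=0010 NE?T → r3=0xc7
[10] flags=0010 EQ?F → skip

EXEC = [5,8,9]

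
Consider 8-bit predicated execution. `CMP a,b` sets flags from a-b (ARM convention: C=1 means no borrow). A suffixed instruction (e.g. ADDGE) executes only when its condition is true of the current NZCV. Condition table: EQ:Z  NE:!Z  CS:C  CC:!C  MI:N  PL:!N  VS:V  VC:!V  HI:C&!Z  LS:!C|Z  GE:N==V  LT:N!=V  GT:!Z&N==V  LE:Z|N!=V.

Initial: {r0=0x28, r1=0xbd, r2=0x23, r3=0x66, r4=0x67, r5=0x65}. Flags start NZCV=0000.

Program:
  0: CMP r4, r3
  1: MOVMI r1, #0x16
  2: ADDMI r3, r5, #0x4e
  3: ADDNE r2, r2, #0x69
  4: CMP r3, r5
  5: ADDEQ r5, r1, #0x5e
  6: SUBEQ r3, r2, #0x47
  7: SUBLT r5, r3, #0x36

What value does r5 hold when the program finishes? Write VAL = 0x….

VAL = 0x65

[0] flags=0010 → (cmp)
[1] flags=0010 MI?F → skip
[2] flags=0010 MI?F → skip
[3] flags=0010 NE?T → r2=0x8c
[4] flags=0010 → (cmp)
[5] flags=0010 EQ?F → skip
[6] flags=0010 EQ?F → skip
[7] flags=0010 LT?F → skip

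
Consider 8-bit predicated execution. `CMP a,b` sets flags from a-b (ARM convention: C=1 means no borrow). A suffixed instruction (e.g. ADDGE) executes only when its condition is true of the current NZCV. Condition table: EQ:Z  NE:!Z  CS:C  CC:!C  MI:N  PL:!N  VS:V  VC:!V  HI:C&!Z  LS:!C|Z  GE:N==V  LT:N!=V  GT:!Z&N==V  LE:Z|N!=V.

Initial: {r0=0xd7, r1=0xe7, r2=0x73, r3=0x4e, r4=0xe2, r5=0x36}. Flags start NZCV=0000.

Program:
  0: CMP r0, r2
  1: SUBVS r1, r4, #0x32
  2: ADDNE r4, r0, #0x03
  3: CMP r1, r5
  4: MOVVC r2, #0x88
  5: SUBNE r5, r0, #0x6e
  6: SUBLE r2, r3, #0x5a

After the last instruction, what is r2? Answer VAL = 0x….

[0] flags=0011 → (cmp)
[1] flags=0011 VS?T → r1=0xb0
[2] flags=0011 NE?T → r4=0xda
[3] flags=0011 → (cmp)
[4] flags=0011 VC?F → skip
[5] flags=0011 NE?T → r5=0x69
[6] flags=0011 LE?T → r2=0xf4

VAL = 0xf4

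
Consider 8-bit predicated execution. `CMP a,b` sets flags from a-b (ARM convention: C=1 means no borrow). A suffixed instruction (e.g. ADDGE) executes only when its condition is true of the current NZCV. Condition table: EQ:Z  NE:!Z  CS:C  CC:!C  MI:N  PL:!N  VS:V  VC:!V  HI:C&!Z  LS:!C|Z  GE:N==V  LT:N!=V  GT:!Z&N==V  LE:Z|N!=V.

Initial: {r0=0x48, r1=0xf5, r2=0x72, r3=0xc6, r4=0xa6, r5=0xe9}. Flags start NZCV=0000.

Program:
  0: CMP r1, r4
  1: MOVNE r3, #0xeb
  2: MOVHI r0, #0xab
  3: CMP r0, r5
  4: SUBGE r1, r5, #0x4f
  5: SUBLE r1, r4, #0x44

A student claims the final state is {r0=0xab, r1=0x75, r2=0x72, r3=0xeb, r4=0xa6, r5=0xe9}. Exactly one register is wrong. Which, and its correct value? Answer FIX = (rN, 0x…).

FIX = (r1, 0x62)

0: ✓ CMP  NZCV=0010
1: ✓ MOVNE  r3←0xeb
2: ✓ MOVHI  r0←0xab
3: ✓ CMP  NZCV=1000
4: · SUBGE
5: ✓ SUBLE  r1←0x62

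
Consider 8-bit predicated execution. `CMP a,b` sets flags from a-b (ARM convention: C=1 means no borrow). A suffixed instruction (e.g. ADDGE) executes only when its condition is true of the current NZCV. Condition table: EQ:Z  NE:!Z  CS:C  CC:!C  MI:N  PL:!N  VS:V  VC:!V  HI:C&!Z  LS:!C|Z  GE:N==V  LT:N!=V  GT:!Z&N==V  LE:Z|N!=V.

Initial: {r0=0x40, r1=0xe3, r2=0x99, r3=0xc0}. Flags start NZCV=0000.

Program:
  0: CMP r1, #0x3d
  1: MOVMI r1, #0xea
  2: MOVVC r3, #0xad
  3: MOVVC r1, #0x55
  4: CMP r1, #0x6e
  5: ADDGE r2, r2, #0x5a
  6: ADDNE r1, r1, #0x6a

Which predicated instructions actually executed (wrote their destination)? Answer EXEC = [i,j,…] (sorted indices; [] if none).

EXEC = [1,2,3,6]

[0] flags=1010 → (cmp)
[1] flags=1010 MI?T → r1=0xea
[2] flags=1010 VC?T → r3=0xad
[3] flags=1010 VC?T → r1=0x55
[4] flags=1000 → (cmp)
[5] flags=1000 GE?F → skip
[6] flags=1000 NE?T → r1=0xbf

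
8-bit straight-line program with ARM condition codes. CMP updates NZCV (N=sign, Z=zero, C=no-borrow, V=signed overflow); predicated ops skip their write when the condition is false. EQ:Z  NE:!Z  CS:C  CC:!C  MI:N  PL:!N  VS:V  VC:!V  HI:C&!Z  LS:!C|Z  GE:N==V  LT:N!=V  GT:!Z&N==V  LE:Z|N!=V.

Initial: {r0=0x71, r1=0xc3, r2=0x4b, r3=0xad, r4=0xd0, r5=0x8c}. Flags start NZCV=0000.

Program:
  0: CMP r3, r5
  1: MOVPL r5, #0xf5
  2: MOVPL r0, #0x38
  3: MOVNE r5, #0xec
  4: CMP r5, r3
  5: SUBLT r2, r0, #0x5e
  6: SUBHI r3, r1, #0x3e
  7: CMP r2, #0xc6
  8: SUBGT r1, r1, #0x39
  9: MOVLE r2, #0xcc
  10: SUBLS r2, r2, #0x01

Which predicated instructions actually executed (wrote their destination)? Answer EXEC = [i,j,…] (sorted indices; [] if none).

[0] flags=0010 → (cmp)
[1] flags=0010 PL?T → r5=0xf5
[2] flags=0010 PL?T → r0=0x38
[3] flags=0010 NE?T → r5=0xec
[4] flags=0010 → (cmp)
[5] flags=0010 LT?F → skip
[6] flags=0010 HI?T → r3=0x85
[7] flags=1001 → (cmp)
[8] flags=1001 GT?T → r1=0x8a
[9] flags=1001 LE?F → skip
[10] flags=1001 LS?T → r2=0x4a

EXEC = [1,2,3,6,8,10]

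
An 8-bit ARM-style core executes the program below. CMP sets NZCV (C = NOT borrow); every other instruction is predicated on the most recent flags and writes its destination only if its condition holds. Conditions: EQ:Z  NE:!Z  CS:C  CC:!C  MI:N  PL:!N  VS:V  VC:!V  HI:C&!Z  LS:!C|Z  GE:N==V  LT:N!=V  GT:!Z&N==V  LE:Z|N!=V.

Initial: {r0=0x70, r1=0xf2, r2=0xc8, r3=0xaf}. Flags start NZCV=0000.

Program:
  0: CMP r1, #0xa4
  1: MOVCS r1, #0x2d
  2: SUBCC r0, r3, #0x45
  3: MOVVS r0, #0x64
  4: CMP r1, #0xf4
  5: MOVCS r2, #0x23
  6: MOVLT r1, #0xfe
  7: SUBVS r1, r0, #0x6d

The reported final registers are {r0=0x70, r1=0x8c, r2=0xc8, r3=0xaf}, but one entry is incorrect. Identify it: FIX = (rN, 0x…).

FIX = (r1, 0x2d)

[0] flags=0010 → (cmp)
[1] flags=0010 CS?T → r1=0x2d
[2] flags=0010 CC?F → skip
[3] flags=0010 VS?F → skip
[4] flags=0000 → (cmp)
[5] flags=0000 CS?F → skip
[6] flags=0000 LT?F → skip
[7] flags=0000 VS?F → skip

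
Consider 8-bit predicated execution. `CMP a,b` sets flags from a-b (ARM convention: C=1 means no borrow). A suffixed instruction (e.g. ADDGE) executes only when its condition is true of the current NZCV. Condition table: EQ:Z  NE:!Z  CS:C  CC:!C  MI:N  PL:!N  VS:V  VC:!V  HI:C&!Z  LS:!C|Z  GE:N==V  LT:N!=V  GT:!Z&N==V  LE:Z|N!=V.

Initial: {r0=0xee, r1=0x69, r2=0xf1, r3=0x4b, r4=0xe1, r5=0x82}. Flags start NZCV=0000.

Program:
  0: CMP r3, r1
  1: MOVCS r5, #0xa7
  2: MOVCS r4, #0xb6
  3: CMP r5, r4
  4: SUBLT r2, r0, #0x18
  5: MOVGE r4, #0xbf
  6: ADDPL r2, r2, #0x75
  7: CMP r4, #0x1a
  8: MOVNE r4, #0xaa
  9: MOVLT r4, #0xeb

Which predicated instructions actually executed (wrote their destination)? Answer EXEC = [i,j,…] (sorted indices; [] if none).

EXEC = [4,8,9]

[0] flags=1000 → (cmp)
[1] flags=1000 CS?F → skip
[2] flags=1000 CS?F → skip
[3] flags=1000 → (cmp)
[4] flags=1000 LT?T → r2=0xd6
[5] flags=1000 GE?F → skip
[6] flags=1000 PL?F → skip
[7] flags=1010 → (cmp)
[8] flags=1010 NE?T → r4=0xaa
[9] flags=1010 LT?T → r4=0xeb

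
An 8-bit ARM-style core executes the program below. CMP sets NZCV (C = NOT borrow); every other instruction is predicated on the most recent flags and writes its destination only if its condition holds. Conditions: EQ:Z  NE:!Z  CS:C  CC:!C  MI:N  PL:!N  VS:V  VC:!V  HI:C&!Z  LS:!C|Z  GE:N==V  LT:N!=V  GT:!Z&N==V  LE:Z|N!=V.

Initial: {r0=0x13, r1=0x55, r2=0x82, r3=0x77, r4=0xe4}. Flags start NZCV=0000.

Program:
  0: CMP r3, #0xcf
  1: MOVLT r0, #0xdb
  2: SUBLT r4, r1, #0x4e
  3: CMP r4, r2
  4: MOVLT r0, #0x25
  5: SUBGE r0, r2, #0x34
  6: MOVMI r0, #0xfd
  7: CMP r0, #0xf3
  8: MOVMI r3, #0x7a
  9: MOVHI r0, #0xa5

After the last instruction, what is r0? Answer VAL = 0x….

0: ✓ CMP  NZCV=1001
1: · MOVLT
2: · SUBLT
3: ✓ CMP  NZCV=0010
4: · MOVLT
5: ✓ SUBGE  r0←0x4e
6: · MOVMI
7: ✓ CMP  NZCV=0000
8: · MOVMI
9: · MOVHI

VAL = 0x4e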